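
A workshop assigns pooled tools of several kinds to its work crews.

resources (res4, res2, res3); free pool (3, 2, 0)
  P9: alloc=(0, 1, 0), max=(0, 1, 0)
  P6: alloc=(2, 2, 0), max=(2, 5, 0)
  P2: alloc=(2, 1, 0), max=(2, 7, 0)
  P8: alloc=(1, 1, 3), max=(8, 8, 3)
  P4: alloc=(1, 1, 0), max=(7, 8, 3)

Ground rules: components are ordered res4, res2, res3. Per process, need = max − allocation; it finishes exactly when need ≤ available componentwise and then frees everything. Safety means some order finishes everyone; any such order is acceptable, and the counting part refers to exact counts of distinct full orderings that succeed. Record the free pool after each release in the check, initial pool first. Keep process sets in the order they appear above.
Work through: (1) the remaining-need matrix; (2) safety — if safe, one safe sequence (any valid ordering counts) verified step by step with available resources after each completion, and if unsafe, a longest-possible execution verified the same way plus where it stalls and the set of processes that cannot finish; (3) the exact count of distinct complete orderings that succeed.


(1) Outstanding need per process (order res4, res2, res3):
  P9: (0, 0, 0)
  P6: (0, 3, 0)
  P2: (0, 6, 0)
  P8: (7, 7, 0)
  P4: (6, 7, 3)
(2) UNSAFE — no complete ordering exists.
Key observation: P9, P6 can finish, but then (5, 5, 0) is all there is, and the blocked group's res2 demands exceed it.
A maximal execution: P9, P6 — then nothing else fits. Verifying each step:
  pool = (3, 2, 0)
  run P9 (needs (0, 0, 0), free (3, 2, 0)); after release of (0, 1, 0) the pool is (3, 3, 0)
  run P6 (needs (0, 3, 0), free (3, 3, 0)); after release of (2, 2, 0) the pool is (5, 5, 0)
  P2 cannot run: need (0, 6, 0) vs free (5, 5, 0) (insufficient res2)
  P8 cannot run: need (7, 7, 0) vs free (5, 5, 0) (insufficient res4 and res2)
  P4 cannot run: need (6, 7, 3) vs free (5, 5, 0) (insufficient res4, res2 and res3)
Never able to finish: P2, P8 and P4.
(3) Exactly 0 of the possible complete orderings are safe sequences.


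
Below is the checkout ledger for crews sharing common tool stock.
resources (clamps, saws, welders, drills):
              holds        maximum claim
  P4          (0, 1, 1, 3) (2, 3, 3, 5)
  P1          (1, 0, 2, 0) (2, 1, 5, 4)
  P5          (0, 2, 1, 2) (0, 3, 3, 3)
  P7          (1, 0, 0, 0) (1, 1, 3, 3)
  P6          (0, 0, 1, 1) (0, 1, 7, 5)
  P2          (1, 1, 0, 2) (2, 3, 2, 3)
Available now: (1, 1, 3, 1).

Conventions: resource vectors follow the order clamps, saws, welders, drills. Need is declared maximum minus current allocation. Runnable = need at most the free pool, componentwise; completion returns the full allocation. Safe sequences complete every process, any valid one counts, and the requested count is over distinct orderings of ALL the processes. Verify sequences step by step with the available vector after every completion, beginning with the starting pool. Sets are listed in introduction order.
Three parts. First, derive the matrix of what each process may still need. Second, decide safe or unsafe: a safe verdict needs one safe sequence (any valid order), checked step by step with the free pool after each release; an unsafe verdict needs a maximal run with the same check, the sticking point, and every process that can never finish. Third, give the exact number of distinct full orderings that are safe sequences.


(1) Remaining need (order clamps, saws, welders, drills):
  P4: (2, 2, 2, 2)
  P1: (1, 1, 3, 4)
  P5: (0, 1, 2, 1)
  P7: (0, 1, 3, 3)
  P6: (0, 1, 6, 4)
  P2: (1, 2, 2, 1)
(2) SAFE, for example via the order P5, P2, P4, P1, P7, P6.
Key observation: at P5 the run first touches a limit — (0, 1, 2, 1) against (1, 1, 3, 1), exact on a resource it actually requests.
Verifying each step:
  pool = (1, 1, 3, 1)
  P5 needs (0, 1, 2, 1) <= (1, 1, 3, 1) -> finishes; pool += (0, 2, 1, 2) = (1, 3, 4, 3)
  P2 needs (1, 2, 2, 1) <= (1, 3, 4, 3) -> finishes; pool += (1, 1, 0, 2) = (2, 4, 4, 5)
  P4 needs (2, 2, 2, 2) <= (2, 4, 4, 5) -> finishes; pool += (0, 1, 1, 3) = (2, 5, 5, 8)
  P1 needs (1, 1, 3, 4) <= (2, 5, 5, 8) -> finishes; pool += (1, 0, 2, 0) = (3, 5, 7, 8)
  P7 needs (0, 1, 3, 3) <= (3, 5, 7, 8) -> finishes; pool += (1, 0, 0, 0) = (4, 5, 7, 8)
  P6 needs (0, 1, 6, 4) <= (4, 5, 7, 8) -> finishes; pool += (0, 0, 1, 1) = (4, 5, 8, 9)
(3) Exactly 18 of the possible complete orderings are safe sequences.


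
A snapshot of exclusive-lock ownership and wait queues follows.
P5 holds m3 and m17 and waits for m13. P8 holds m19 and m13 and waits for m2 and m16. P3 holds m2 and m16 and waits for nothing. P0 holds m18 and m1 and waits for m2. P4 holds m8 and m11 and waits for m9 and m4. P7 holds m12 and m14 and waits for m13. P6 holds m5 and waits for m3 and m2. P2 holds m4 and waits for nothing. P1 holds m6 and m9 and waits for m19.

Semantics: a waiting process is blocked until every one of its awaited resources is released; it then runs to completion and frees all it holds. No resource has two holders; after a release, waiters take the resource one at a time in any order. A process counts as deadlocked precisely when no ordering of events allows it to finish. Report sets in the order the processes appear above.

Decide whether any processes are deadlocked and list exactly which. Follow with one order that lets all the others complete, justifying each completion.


No process is deadlocked.
Key observation: although several processes wait, no cycle exists — each chain bottoms out at a free runner.
A valid finishing order for the others: P3, P8, P2, P1, P7, P5, P4, P0, P6.
Verifying each step:
  P3 waits on nothing -> runs at once and releases m2 and m16
  run P8 (all its waits — m2 and m16 — are resolved); releases m19 and m13
  P2 waits on nothing -> runs at once and releases m4
  run P1 (all its waits — m19 — are resolved); releases m6 and m9
  run P7 (all its waits — m13 — are resolved); releases m12 and m14
  run P5 (all its waits — m13 — are resolved); releases m3 and m17
  run P4 (all its waits — m9 and m4 — are resolved); releases m8 and m11
  run P0 (all its waits — m2 — are resolved); releases m18 and m1
  run P6 (all its waits — m3 and m2 — are resolved); releases m5


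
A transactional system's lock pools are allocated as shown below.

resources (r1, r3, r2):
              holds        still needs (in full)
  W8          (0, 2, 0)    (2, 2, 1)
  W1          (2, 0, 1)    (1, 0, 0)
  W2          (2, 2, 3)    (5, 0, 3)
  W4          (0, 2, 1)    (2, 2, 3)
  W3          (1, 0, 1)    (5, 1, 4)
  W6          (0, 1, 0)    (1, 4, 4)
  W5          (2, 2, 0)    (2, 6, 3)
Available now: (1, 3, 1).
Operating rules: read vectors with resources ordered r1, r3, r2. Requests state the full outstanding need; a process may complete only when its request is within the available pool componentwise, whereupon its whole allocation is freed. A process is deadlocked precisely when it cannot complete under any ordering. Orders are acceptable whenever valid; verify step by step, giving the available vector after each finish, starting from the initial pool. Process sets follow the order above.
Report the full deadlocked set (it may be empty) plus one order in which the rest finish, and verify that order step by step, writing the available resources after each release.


Deadlocked: W2, W4, W3, W6 and W5.
Key observation: even finishing W1, W8 leaves just (3, 5, 2) free — too little r2 for any of the remaining processes.
The rest can finish in the order W1, W8. Verifying each step:
  pool = (1, 3, 1)
  run W1 (needs (1, 0, 0), free (1, 3, 1)); after release of (2, 0, 1) the pool is (3, 3, 2)
  run W8 (needs (2, 2, 1), free (3, 3, 2)); after release of (0, 2, 0) the pool is (3, 5, 2)
None of the blocked processes ever fits:
  W2 still needs (5, 0, 3) but only (3, 5, 2) is free — short on r1 and r2
  W4 still needs (2, 2, 3) but only (3, 5, 2) is free — short on r2
  W3 still needs (5, 1, 4) but only (3, 5, 2) is free — short on r1 and r2
  W6 still needs (1, 4, 4) but only (3, 5, 2) is free — short on r2
  W5 still needs (2, 6, 3) but only (3, 5, 2) is free — short on r3 and r2


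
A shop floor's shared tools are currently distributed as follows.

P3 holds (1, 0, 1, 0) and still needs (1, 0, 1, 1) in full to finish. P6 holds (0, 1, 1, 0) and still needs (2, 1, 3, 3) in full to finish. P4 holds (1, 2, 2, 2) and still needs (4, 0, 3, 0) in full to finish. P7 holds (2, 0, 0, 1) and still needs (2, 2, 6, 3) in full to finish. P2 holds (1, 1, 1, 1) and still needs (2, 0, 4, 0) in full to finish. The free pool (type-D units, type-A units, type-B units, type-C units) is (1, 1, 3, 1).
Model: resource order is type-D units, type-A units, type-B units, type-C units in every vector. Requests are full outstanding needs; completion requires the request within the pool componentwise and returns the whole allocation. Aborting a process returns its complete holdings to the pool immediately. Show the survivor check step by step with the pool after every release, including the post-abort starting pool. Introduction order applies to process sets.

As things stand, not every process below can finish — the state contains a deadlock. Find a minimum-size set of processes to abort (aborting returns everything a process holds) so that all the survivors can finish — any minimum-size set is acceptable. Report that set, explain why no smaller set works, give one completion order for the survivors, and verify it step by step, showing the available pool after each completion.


Abort P7.
Key observation: the deadlocked P4 becomes finishable only because P7 released (2, 0, 0, 1); it completes at step 3 below.
Why nothing smaller works: aborting no one leaves the state deadlocked as given.
The survivors complete as P3, P2, P4, P6. Step-by-step check (starting from the post-abort pool):
  pool = (3, 1, 3, 2)
  P3: need (1, 0, 1, 1) fits (3, 1, 3, 2); releases (1, 0, 1, 0), pool now (4, 1, 4, 2)
  P2: need (2, 0, 4, 0) fits (4, 1, 4, 2); releases (1, 1, 1, 1), pool now (5, 2, 5, 3)
  P4: need (4, 0, 3, 0) fits (5, 2, 5, 3); releases (1, 2, 2, 2), pool now (6, 4, 7, 5)
  P6: need (2, 1, 3, 3) fits (6, 4, 7, 5); releases (0, 1, 1, 0), pool now (6, 5, 8, 5)


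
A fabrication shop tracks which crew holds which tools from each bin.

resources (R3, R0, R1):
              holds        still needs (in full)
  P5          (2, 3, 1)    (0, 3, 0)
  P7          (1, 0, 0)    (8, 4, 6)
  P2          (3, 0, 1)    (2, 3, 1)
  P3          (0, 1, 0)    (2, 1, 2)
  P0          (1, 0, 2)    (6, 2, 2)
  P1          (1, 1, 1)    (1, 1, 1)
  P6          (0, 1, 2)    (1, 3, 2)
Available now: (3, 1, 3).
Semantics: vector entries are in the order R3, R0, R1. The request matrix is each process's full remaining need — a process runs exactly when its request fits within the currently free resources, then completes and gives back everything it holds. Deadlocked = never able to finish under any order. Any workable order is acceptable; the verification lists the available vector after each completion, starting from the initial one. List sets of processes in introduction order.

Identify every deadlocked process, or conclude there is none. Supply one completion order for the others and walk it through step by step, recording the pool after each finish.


Nothing here is deadlocked.
Key observation: the pool covers P3 at once, and every later process fits after earlier releases.
A valid finishing order for the others: P3, P1, P6, P5, P0, P2, P7. Check, step by step:
  pool = (3, 1, 3)
  run P3 (needs (2, 1, 2), free (3, 1, 3)); after release of (0, 1, 0) the pool is (3, 2, 3)
  run P1 (needs (1, 1, 1), free (3, 2, 3)); after release of (1, 1, 1) the pool is (4, 3, 4)
  run P6 (needs (1, 3, 2), free (4, 3, 4)); after release of (0, 1, 2) the pool is (4, 4, 6)
  run P5 (needs (0, 3, 0), free (4, 4, 6)); after release of (2, 3, 1) the pool is (6, 7, 7)
  run P0 (needs (6, 2, 2), free (6, 7, 7)); after release of (1, 0, 2) the pool is (7, 7, 9)
  run P2 (needs (2, 3, 1), free (7, 7, 9)); after release of (3, 0, 1) the pool is (10, 7, 10)
  run P7 (needs (8, 4, 6), free (10, 7, 10)); after release of (1, 0, 0) the pool is (11, 7, 10)


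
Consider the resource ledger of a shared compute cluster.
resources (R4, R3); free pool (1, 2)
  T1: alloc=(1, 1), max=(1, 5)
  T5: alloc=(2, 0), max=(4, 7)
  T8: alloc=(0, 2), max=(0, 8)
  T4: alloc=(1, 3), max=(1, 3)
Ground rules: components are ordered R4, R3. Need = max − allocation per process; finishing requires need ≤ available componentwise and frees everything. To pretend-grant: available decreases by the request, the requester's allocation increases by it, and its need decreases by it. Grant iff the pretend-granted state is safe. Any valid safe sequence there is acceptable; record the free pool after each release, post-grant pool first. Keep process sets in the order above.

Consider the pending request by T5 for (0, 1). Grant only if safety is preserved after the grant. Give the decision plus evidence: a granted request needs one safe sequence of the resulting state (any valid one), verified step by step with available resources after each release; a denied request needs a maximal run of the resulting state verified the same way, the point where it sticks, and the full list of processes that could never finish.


DENY. Granting would leave the state unsafe.
Key observation: no order helps: past T4, T1, the free pool tops out at (3, 5), below what each blocked process needs in R3.
After a pretend grant, a maximal execution: T4, T1 — then nothing else fits. Step-by-step check:
  pool = (1, 1)
  T4: need (0, 0) fits (1, 1); releases (1, 3), pool now (2, 4)
  T1: need (0, 4) fits (2, 4); releases (1, 1), pool now (3, 5)
  T5 cannot run: need (2, 6) vs free (3, 5) (insufficient R3)
  T8 cannot run: need (0, 6) vs free (3, 5) (insufficient R3)
Post-grant, the permanently blocked set is T5 and T8.


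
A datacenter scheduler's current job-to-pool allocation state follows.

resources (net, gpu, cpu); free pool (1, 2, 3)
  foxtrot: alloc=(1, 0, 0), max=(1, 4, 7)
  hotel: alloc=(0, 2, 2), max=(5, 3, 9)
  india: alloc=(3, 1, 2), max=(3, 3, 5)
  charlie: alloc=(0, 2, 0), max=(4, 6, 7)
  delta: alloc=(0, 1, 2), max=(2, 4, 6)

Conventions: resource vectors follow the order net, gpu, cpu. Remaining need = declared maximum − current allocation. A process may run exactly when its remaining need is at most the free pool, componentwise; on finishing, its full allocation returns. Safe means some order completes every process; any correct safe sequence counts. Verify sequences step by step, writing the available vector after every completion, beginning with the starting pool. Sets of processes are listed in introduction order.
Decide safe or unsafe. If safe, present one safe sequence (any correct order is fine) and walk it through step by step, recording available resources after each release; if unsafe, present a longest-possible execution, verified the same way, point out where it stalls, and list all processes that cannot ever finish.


SAFE, for example via the order india, delta, foxtrot, hotel, charlie.
Key observation: india is the earliest step where a requested resource binds exactly: need (0, 2, 3), pool (1, 2, 3) at its turn.
Step-by-step check:
  pool = (1, 2, 3)
  india needs (0, 2, 3) <= (1, 2, 3) -> finishes; pool += (3, 1, 2) = (4, 3, 5)
  delta needs (2, 3, 4) <= (4, 3, 5) -> finishes; pool += (0, 1, 2) = (4, 4, 7)
  foxtrot needs (0, 4, 7) <= (4, 4, 7) -> finishes; pool += (1, 0, 0) = (5, 4, 7)
  hotel needs (5, 1, 7) <= (5, 4, 7) -> finishes; pool += (0, 2, 2) = (5, 6, 9)
  charlie needs (4, 4, 7) <= (5, 6, 9) -> finishes; pool += (0, 2, 0) = (5, 8, 9)


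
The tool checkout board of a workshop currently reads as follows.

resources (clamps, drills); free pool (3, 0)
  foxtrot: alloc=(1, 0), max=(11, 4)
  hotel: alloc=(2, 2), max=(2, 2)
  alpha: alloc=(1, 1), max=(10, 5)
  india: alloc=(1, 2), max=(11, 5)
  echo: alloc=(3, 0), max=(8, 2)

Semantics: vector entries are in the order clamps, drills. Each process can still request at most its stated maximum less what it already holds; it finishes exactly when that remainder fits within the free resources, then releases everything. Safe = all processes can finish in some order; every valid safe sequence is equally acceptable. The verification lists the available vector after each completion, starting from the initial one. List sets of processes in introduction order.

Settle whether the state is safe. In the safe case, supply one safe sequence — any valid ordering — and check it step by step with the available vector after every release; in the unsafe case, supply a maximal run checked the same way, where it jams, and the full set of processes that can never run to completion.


The state is UNSAFE.
Key observation: hotel, echo can finish, but then (8, 2) is all there is, and the blocked group's clamps demands exceed it.
Going as far as possible: hotel, echo; after that, nothing fits. Walking it through:
  pool = (3, 0)
  hotel needs (0, 0) <= (3, 0) -> finishes; pool += (2, 2) = (5, 2)
  echo needs (5, 2) <= (5, 2) -> finishes; pool += (3, 0) = (8, 2)
  foxtrot still needs (10, 4) but only (8, 2) is free — short on clamps and drills
  alpha still needs (9, 4) but only (8, 2) is free — short on clamps and drills
  india still needs (10, 3) but only (8, 2) is free — short on clamps and drills
Never able to finish: foxtrot, alpha and india.


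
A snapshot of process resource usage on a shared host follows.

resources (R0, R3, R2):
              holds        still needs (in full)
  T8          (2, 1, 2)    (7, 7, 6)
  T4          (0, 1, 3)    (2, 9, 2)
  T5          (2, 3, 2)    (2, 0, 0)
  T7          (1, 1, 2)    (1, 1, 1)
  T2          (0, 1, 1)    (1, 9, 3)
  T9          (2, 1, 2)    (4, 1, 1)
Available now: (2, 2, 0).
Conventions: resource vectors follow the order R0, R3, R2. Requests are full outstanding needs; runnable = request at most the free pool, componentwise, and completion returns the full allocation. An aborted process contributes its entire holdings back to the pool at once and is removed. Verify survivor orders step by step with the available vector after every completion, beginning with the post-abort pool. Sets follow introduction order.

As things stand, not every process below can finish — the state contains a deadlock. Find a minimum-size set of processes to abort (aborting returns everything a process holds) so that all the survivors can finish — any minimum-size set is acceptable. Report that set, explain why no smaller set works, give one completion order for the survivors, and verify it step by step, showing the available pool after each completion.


Abort T4.
Key observation: the deadlocked T2 becomes finishable only because T4 released (0, 1, 3); it completes at step 5 below.
Why nothing smaller works: aborting no one leaves the state deadlocked as given.
Survivors finish in the order: T5, T9, T7, T8, T2. Walking it through (pool after the aborts first):
  pool = (2, 3, 3)
  T5: need (2, 0, 0) fits (2, 3, 3); releases (2, 3, 2), pool now (4, 6, 5)
  T9: need (4, 1, 1) fits (4, 6, 5); releases (2, 1, 2), pool now (6, 7, 7)
  T7: need (1, 1, 1) fits (6, 7, 7); releases (1, 1, 2), pool now (7, 8, 9)
  T8: need (7, 7, 6) fits (7, 8, 9); releases (2, 1, 2), pool now (9, 9, 11)
  T2: need (1, 9, 3) fits (9, 9, 11); releases (0, 1, 1), pool now (9, 10, 12)


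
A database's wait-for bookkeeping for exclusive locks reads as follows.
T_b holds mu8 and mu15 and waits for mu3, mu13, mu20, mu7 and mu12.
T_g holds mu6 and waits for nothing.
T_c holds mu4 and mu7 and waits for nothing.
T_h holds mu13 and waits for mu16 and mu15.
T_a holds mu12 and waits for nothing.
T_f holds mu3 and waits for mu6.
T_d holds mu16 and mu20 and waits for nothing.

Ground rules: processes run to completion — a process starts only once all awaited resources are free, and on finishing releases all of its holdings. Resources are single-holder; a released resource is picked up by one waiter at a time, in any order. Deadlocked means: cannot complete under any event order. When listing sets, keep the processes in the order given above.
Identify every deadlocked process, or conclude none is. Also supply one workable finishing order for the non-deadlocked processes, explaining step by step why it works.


Deadlocked: T_b and T_h.
Key observation: the waits loop around T_b -> T_h -> T_b with no way out; no other process is dragged down with it.
A valid finishing order for the others: T_g, T_d, T_a, T_f, T_c.
Check, step by step:
  run T_g (it waits on nothing); releases mu6
  run T_d (it waits on nothing); releases mu16 and mu20
  run T_a (it waits on nothing); releases mu12
  T_f waits on mu6 — all released -> runs and releases mu3
  run T_c (it waits on nothing); releases mu4 and mu7


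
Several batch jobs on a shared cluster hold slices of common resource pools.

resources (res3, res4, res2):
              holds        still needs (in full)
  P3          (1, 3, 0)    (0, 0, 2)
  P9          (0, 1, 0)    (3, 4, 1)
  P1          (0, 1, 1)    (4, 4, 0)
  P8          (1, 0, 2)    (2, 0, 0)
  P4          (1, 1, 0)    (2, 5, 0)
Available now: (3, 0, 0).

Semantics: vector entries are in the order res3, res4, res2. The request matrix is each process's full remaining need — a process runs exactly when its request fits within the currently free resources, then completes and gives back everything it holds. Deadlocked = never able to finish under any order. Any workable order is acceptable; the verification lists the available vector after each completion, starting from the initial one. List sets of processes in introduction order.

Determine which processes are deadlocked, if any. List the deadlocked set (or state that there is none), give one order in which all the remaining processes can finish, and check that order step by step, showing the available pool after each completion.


Deadlocked: P9, P1 and P4.
Key observation: the wall is res4: completing P8, P3 brings the pool only to (5, 3, 2), and all the rest need more.
One completion order for the rest: P8, P3. Step-by-step check:
  pool = (3, 0, 0)
  run P8 (needs (2, 0, 0), free (3, 0, 0)); after release of (1, 0, 2) the pool is (4, 0, 2)
  run P3 (needs (0, 0, 2), free (4, 0, 2)); after release of (1, 3, 0) the pool is (5, 3, 2)
The blocked processes can never fit:
  P9 still needs (3, 4, 1) but only (5, 3, 2) is free — short on res4
  P1 still needs (4, 4, 0) but only (5, 3, 2) is free — short on res4
  P4 still needs (2, 5, 0) but only (5, 3, 2) is free — short on res4


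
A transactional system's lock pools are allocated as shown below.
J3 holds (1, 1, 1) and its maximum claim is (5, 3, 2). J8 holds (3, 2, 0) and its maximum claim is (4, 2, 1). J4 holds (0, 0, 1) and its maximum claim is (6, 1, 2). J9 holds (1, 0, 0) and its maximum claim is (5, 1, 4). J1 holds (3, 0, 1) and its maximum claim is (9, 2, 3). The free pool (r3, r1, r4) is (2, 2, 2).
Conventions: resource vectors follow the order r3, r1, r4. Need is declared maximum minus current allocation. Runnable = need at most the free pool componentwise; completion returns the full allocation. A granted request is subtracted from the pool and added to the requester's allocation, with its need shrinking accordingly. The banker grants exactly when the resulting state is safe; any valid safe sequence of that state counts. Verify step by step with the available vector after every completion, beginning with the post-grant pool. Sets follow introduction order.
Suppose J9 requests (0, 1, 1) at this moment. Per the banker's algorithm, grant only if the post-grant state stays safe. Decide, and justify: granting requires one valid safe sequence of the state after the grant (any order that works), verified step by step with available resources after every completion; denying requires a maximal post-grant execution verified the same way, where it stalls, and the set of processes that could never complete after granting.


GRANT: granting preserves safety; a valid post-grant sequence is J8, J3, J4, J1, J9.
Key observation: granting shrinks the pool to (2, 1, 1), yet J8 still fits and the chain goes through.
Check on the post-grant state, step by step:
  pool = (2, 1, 1)
  run J8 (needs (1, 0, 1), free (2, 1, 1)); after release of (3, 2, 0) the pool is (5, 3, 1)
  run J3 (needs (4, 2, 1), free (5, 3, 1)); after release of (1, 1, 1) the pool is (6, 4, 2)
  run J4 (needs (6, 1, 1), free (6, 4, 2)); after release of (0, 0, 1) the pool is (6, 4, 3)
  run J1 (needs (6, 2, 2), free (6, 4, 3)); after release of (3, 0, 1) the pool is (9, 4, 4)
  run J9 (needs (4, 0, 3), free (9, 4, 4)); after release of (1, 1, 1) the pool is (10, 5, 5)


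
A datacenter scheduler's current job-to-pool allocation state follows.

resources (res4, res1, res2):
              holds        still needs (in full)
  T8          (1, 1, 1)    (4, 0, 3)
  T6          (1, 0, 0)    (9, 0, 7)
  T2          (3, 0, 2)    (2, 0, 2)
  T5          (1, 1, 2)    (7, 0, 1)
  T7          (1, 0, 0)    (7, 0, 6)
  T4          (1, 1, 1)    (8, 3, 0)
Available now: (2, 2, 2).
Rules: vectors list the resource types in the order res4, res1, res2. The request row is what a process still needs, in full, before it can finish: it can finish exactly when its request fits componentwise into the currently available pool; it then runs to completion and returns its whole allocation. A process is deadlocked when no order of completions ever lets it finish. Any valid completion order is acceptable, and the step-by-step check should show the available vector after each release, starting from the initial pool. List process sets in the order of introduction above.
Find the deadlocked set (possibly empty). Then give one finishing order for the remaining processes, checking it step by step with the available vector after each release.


The deadlocked set is T6, T5, T7 and T4.
Key observation: once T2, T8 finish, the pool peaks at (6, 3, 5) — and every remaining process still needs more res4 than that.
A valid finishing order for the others: T2, T8. Check, step by step:
  pool = (2, 2, 2)
  T2 needs (2, 0, 2) <= (2, 2, 2) -> finishes; pool += (3, 0, 2) = (5, 2, 4)
  T8 needs (4, 0, 3) <= (5, 2, 4) -> finishes; pool += (1, 1, 1) = (6, 3, 5)
The blocked processes can never fit:
  blocked: T6 wants (9, 0, 7), pool (6, 3, 5) — not enough res4 and res2
  blocked: T5 wants (7, 0, 1), pool (6, 3, 5) — not enough res4
  blocked: T7 wants (7, 0, 6), pool (6, 3, 5) — not enough res4 and res2
  blocked: T4 wants (8, 3, 0), pool (6, 3, 5) — not enough res4


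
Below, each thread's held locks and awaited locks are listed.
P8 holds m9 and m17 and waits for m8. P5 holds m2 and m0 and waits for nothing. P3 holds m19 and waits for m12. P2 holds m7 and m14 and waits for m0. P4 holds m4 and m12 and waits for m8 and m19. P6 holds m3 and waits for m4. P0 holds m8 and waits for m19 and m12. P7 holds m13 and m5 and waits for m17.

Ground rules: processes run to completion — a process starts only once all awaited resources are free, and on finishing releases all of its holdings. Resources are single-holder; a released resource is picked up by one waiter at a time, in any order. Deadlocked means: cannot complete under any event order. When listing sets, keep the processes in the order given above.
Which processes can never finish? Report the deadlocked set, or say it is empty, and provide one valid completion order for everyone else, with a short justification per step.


Deadlocked: P8, P3, P4, P6, P0 and P7.
Key observation: along P3 -> P4 -> P3, each member waits on what the next one holds — a deadlock; P0 is caught in further circular waits and P8, P6 and P7 wait into the deadlock from upstream.
A valid finishing order for the others: P5, P2.
Verifying each step:
  P5 waits on nothing -> runs at once and releases m2 and m0
  run P2 (all its waits — m0 — are resolved); releases m7 and m14


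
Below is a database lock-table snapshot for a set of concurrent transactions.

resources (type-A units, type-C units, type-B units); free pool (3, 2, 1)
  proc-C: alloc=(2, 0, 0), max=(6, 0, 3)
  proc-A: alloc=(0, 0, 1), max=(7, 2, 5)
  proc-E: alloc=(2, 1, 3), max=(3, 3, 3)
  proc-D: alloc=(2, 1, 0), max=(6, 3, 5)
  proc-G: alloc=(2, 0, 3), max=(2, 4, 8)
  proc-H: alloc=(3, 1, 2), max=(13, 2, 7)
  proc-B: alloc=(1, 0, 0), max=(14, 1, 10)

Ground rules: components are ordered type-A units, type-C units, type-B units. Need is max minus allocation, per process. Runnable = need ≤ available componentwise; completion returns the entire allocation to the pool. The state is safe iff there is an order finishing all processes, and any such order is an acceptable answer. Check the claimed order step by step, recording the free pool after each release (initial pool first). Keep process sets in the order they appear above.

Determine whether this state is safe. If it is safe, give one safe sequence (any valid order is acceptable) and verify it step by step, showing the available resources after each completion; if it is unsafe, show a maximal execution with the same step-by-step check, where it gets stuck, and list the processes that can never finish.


SAFE, for example via the order proc-E, proc-C, proc-A, proc-D, proc-G, proc-H, proc-B.
Key observation: the order's first zero-slack moment is proc-E ((1, 2, 0) needed, (3, 2, 1) free — a requested resource with nothing to spare).
Walking it through:
  pool = (3, 2, 1)
  proc-E needs (1, 2, 0) <= (3, 2, 1) -> finishes; pool += (2, 1, 3) = (5, 3, 4)
  proc-C needs (4, 0, 3) <= (5, 3, 4) -> finishes; pool += (2, 0, 0) = (7, 3, 4)
  proc-A needs (7, 2, 4) <= (7, 3, 4) -> finishes; pool += (0, 0, 1) = (7, 3, 5)
  proc-D needs (4, 2, 5) <= (7, 3, 5) -> finishes; pool += (2, 1, 0) = (9, 4, 5)
  proc-G needs (0, 4, 5) <= (9, 4, 5) -> finishes; pool += (2, 0, 3) = (11, 4, 8)
  proc-H needs (10, 1, 5) <= (11, 4, 8) -> finishes; pool += (3, 1, 2) = (14, 5, 10)
  proc-B needs (13, 1, 10) <= (14, 5, 10) -> finishes; pool += (1, 0, 0) = (15, 5, 10)


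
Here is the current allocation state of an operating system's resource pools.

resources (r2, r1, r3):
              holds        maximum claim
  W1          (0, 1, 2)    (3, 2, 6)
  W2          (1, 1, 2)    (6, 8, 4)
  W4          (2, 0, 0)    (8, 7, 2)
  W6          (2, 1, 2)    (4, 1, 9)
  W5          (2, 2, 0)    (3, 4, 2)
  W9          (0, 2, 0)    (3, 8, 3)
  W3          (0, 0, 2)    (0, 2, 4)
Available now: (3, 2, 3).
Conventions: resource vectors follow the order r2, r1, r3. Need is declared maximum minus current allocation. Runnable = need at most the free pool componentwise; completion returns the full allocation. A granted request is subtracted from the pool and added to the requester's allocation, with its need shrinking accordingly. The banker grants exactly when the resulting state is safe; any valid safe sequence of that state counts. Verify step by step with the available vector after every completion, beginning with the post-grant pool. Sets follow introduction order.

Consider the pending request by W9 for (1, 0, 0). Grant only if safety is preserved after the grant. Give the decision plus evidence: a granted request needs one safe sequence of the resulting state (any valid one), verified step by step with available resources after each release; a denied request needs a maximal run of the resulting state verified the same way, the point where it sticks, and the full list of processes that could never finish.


GRANT: granting preserves safety; a valid post-grant sequence is W5, W3, W1, W6, W9, W4, W2.
Key observation: after the grant the pool drops to (2, 2, 3), which still lets W5 finish first and unwind the rest.
Verifying the post-grant state step by step:
  pool = (2, 2, 3)
  W5 needs (1, 2, 2) <= (2, 2, 3) -> finishes; pool += (2, 2, 0) = (4, 4, 3)
  W3 needs (0, 2, 2) <= (4, 4, 3) -> finishes; pool += (0, 0, 2) = (4, 4, 5)
  W1 needs (3, 1, 4) <= (4, 4, 5) -> finishes; pool += (0, 1, 2) = (4, 5, 7)
  W6 needs (2, 0, 7) <= (4, 5, 7) -> finishes; pool += (2, 1, 2) = (6, 6, 9)
  W9 needs (2, 6, 3) <= (6, 6, 9) -> finishes; pool += (1, 2, 0) = (7, 8, 9)
  W4 needs (6, 7, 2) <= (7, 8, 9) -> finishes; pool += (2, 0, 0) = (9, 8, 9)
  W2 needs (5, 7, 2) <= (9, 8, 9) -> finishes; pool += (1, 1, 2) = (10, 9, 11)


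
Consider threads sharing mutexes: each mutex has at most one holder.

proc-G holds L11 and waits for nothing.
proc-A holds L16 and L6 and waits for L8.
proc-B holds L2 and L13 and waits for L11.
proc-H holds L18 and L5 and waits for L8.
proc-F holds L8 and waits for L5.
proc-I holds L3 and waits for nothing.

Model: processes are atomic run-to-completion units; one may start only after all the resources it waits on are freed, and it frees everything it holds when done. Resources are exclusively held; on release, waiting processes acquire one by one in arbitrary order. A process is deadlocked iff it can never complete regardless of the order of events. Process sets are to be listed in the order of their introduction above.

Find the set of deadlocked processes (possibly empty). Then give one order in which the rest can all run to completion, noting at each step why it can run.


Deadlocked: proc-A, proc-H and proc-F.
Key observation: the waits loop around proc-F -> proc-H -> proc-F with no way out; proc-A waits into the deadlock from upstream.
One completion order for the rest: proc-G, proc-B, proc-I.
Check, step by step:
  run proc-G (it waits on nothing); releases L11
  proc-B waits on L11 — all released -> runs and releases L2 and L13
  run proc-I (it waits on nothing); releases L3


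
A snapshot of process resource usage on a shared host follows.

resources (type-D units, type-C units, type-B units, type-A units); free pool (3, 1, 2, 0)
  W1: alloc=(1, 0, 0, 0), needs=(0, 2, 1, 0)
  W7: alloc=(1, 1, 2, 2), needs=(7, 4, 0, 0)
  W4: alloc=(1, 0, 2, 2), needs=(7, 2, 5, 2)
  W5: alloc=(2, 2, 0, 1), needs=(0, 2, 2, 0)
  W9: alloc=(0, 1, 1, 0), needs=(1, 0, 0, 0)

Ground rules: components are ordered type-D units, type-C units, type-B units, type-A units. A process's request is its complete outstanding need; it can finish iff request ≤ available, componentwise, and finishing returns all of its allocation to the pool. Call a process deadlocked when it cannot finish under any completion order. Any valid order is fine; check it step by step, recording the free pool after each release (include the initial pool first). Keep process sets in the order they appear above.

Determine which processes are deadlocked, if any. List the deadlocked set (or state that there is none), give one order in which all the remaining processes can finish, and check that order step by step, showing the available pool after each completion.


Deadlocked: W7 and W4.
Key observation: even finishing W9, W5, W1 leaves just (6, 4, 3, 1) free — too little type-D units for any of the remaining processes.
A valid finishing order for the others: W9, W5, W1. Check, step by step:
  pool = (3, 1, 2, 0)
  W9: need (1, 0, 0, 0) fits (3, 1, 2, 0); releases (0, 1, 1, 0), pool now (3, 2, 3, 0)
  W5: need (0, 2, 2, 0) fits (3, 2, 3, 0); releases (2, 2, 0, 1), pool now (5, 4, 3, 1)
  W1: need (0, 2, 1, 0) fits (5, 4, 3, 1); releases (1, 0, 0, 0), pool now (6, 4, 3, 1)
The blocked processes can never fit:
  W7 still needs (7, 4, 0, 0) but only (6, 4, 3, 1) is free — short on type-D units
  W4 still needs (7, 2, 5, 2) but only (6, 4, 3, 1) is free — short on type-D units, type-B units and type-A units


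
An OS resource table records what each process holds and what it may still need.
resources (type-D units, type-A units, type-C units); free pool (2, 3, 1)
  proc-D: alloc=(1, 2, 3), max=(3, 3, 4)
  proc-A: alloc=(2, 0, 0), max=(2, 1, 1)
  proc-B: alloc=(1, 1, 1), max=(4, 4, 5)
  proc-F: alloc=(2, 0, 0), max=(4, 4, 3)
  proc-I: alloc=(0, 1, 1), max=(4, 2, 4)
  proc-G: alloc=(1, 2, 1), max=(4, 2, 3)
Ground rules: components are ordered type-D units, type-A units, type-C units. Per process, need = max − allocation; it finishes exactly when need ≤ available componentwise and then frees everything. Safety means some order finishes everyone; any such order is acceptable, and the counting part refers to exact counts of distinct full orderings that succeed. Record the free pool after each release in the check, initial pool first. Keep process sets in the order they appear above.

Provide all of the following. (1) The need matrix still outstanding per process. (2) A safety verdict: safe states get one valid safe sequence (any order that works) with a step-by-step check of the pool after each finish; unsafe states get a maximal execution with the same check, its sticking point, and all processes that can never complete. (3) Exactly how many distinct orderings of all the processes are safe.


(1) Remaining need (order type-D units, type-A units, type-C units):
  proc-D: (2, 1, 1)
  proc-A: (0, 1, 1)
  proc-B: (3, 3, 4)
  proc-F: (2, 4, 3)
  proc-I: (4, 1, 3)
  proc-G: (3, 0, 2)
(2) SAFE. One safe sequence: proc-D, proc-B, proc-A, proc-F, proc-G, proc-I.
Key observation: proc-D is the earliest step where a requested resource binds exactly: need (2, 1, 1), pool (2, 3, 1) at its turn.
Verifying each step:
  pool = (2, 3, 1)
  proc-D: need (2, 1, 1) fits (2, 3, 1); releases (1, 2, 3), pool now (3, 5, 4)
  proc-B: need (3, 3, 4) fits (3, 5, 4); releases (1, 1, 1), pool now (4, 6, 5)
  proc-A: need (0, 1, 1) fits (4, 6, 5); releases (2, 0, 0), pool now (6, 6, 5)
  proc-F: need (2, 4, 3) fits (6, 6, 5); releases (2, 0, 0), pool now (8, 6, 5)
  proc-G: need (3, 0, 2) fits (8, 6, 5); releases (1, 2, 1), pool now (9, 8, 6)
  proc-I: need (4, 1, 3) fits (9, 8, 6); releases (0, 1, 1), pool now (9, 9, 7)
(3) Precisely 120 of the possible complete orderings are safe sequences.


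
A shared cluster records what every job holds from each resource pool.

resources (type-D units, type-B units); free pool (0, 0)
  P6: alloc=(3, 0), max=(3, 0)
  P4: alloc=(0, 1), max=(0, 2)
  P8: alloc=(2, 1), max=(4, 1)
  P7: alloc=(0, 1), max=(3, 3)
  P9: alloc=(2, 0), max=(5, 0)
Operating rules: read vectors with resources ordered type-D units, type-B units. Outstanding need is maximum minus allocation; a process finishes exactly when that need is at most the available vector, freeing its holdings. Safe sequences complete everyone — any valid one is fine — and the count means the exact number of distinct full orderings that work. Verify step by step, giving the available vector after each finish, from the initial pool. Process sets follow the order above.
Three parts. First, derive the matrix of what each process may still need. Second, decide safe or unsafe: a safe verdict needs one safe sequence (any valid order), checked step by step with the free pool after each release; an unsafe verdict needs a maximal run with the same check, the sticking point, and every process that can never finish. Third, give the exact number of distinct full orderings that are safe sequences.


(1) Outstanding need per process (order type-D units, type-B units):
  P6: (0, 0)
  P4: (0, 1)
  P8: (2, 0)
  P7: (3, 2)
  P9: (3, 0)
(2) SAFE, for example via the order P6, P8, P9, P4, P7.
Key observation: the order's first zero-slack moment is P4 ((0, 1) needed, (7, 1) free — a requested resource with nothing to spare).
Verifying each step:
  pool = (0, 0)
  run P6 (needs (0, 0), free (0, 0)); after release of (3, 0) the pool is (3, 0)
  run P8 (needs (2, 0), free (3, 0)); after release of (2, 1) the pool is (5, 1)
  run P9 (needs (3, 0), free (5, 1)); after release of (2, 0) the pool is (7, 1)
  run P4 (needs (0, 1), free (7, 1)); after release of (0, 1) the pool is (7, 2)
  run P7 (needs (3, 2), free (7, 2)); after release of (0, 1) the pool is (7, 3)
(3) The exact count: 4 of the possible complete orderings are safe sequences.


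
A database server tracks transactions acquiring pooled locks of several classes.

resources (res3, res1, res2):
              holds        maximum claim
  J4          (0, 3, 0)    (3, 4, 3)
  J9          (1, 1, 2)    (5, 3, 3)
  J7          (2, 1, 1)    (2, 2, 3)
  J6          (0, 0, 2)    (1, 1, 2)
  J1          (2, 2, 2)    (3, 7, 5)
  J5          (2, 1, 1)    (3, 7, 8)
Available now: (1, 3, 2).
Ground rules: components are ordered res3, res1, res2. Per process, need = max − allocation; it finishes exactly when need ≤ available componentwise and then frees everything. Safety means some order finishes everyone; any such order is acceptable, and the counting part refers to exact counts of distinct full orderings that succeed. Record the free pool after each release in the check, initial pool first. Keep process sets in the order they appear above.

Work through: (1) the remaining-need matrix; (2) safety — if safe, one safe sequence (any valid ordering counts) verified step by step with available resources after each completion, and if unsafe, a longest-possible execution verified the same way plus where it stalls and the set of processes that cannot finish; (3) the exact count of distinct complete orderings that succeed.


(1) Need matrix, components ordered res3, res1, res2:
  J4: (3, 1, 3)
  J9: (4, 2, 1)
  J7: (0, 1, 2)
  J6: (1, 1, 0)
  J1: (1, 5, 3)
  J5: (1, 6, 7)
(2) SAFE, for example via the order J7, J6, J4, J1, J9, J5.
Key observation: at J7 the run first touches a limit — (0, 1, 2) against (1, 3, 2), exact on a resource it actually requests.
Step-by-step check:
  pool = (1, 3, 2)
  J7 needs (0, 1, 2) <= (1, 3, 2) -> finishes; pool += (2, 1, 1) = (3, 4, 3)
  J6 needs (1, 1, 0) <= (3, 4, 3) -> finishes; pool += (0, 0, 2) = (3, 4, 5)
  J4 needs (3, 1, 3) <= (3, 4, 5) -> finishes; pool += (0, 3, 0) = (3, 7, 5)
  J1 needs (1, 5, 3) <= (3, 7, 5) -> finishes; pool += (2, 2, 2) = (5, 9, 7)
  J9 needs (4, 2, 1) <= (5, 9, 7) -> finishes; pool += (1, 1, 2) = (6, 10, 9)
  J5 needs (1, 6, 7) <= (6, 10, 9) -> finishes; pool += (2, 1, 1) = (8, 11, 10)
(3) Precisely 10 of the possible complete orderings are safe sequences.
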